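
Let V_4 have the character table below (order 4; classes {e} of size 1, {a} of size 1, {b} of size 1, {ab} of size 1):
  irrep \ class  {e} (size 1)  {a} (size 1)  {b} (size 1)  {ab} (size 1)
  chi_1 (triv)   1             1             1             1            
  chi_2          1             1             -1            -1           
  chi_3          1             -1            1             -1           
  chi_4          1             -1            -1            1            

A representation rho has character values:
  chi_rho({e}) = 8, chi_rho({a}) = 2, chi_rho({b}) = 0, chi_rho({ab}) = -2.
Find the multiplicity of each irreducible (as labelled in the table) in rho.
Multiplicities: chi_1: 2, chi_2: 3, chi_3: 2, chi_4: 1.

Proof sketch: Use <chi_rho, chi> = (1/|G|) sum_C |C| * chi_rho(C) * conj(chi(C)) with |G| = 4 for each irreducible chi in the table:
  <chi_rho, chi_1> = (1/4)[1*(8)*conj(1) + 1*(2)*conj(1) + 1*(0)*conj(1) + 1*(-2)*conj(1)]
      = (1/4)[(8) + (2) + (0) + (-2)] = 8/4 = 2
  <chi_rho, chi_2> = (1/4)[1*(8)*conj(1) + 1*(2)*conj(1) + 1*(0)*conj(-1) + 1*(-2)*conj(-1)]
      = (1/4)[(8) + (2) + (0) + (2)] = 12/4 = 3
  <chi_rho, chi_3> = (1/4)[1*(8)*conj(1) + 1*(2)*conj(-1) + 1*(0)*conj(1) + 1*(-2)*conj(-1)]
      = (1/4)[(8) + (-2) + (0) + (2)] = 8/4 = 2
  <chi_rho, chi_4> = (1/4)[1*(8)*conj(1) + 1*(2)*conj(-1) + 1*(0)*conj(-1) + 1*(-2)*conj(1)]
      = (1/4)[(8) + (-2) + (0) + (-2)] = 4/4 = 1
Dimension check: dim(rho) = sum (mult * dim) = 2*1 + 3*1 + 2*1 + 1*1 = 8 = chi_rho(e) = 8.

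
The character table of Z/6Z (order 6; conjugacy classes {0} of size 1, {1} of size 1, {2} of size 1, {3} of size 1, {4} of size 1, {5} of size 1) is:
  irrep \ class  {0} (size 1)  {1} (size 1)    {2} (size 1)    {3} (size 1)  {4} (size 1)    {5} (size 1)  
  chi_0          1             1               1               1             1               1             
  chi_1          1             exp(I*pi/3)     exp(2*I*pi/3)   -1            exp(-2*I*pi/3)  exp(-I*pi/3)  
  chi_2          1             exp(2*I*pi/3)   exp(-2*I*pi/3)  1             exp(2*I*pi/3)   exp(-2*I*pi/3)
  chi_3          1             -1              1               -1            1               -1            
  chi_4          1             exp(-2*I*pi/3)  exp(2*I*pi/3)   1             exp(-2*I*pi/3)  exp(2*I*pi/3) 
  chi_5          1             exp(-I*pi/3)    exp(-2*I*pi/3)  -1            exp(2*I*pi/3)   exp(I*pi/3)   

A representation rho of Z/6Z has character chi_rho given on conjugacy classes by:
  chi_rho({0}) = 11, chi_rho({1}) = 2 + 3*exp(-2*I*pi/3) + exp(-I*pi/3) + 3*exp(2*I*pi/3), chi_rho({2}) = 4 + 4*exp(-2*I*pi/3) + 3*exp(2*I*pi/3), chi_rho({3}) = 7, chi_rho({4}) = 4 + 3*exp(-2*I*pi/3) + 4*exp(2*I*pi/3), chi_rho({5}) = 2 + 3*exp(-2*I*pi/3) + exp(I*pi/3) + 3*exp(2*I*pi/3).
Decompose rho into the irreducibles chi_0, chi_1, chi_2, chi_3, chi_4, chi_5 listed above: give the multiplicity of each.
Multiplicities: chi_0: 3, chi_1: 0, chi_2: 3, chi_3: 1, chi_4: 3, chi_5: 1.

Justification: Use <chi_rho, chi> = (1/|G|) sum_C |C| * chi_rho(C) * conj(chi(C)) with |G| = 6 for each irreducible chi in the table:
  <chi_rho, chi_0> = (1/6)[1*(11)*conj(1) + 1*(2 + 3*exp(-2*I*pi/3) + exp(-I*pi/3) + 3*exp(2*I*pi/3))*conj(1) + 1*(4 + 4*exp(-2*I*pi/3) + 3*exp(2*I*pi/3))*conj(1) + 1*(7)*conj(1) + 1*(4 + 3*exp(-2*I*pi/3) + 4*exp(2*I*pi/3))*conj(1) + 1*(2 + 3*exp(-2*I*pi/3) + exp(I*pi/3) + 3*exp(2*I*pi/3))*conj(1)]
      = (1/6)[(11) + (2 + 3*exp(-2*I*pi/3) + exp(-I*pi/3) + 3*exp(2*I*pi/3)) + (4 + 4*exp(-2*I*pi/3) + 3*exp(2*I*pi/3)) + (7) + (4 + 3*exp(-2*I*pi/3) + 4*exp(2*I*pi/3)) + (2 + 3*exp(-2*I*pi/3) + exp(I*pi/3) + 3*exp(2*I*pi/3))] = 18/6 = 3
  <chi_rho, chi_1> = (1/6)[1*(11)*conj(1) + 1*(2 + 3*exp(-2*I*pi/3) + exp(-I*pi/3) + 3*exp(2*I*pi/3))*conj(exp(I*pi/3)) + 1*(4 + 4*exp(-2*I*pi/3) + 3*exp(2*I*pi/3))*conj(exp(2*I*pi/3)) + 1*(7)*conj(-1) + 1*(4 + 3*exp(-2*I*pi/3) + 4*exp(2*I*pi/3))*conj(exp(-2*I*pi/3)) + 1*(2 + 3*exp(-2*I*pi/3) + exp(I*pi/3) + 3*exp(2*I*pi/3))*conj(exp(-I*pi/3))]
      = (1/6)[(11) + (-1) + (-1) + (-7) + (-1) + (-1)] = 0/6 = 0
  <chi_rho, chi_2> = (1/6)[1*(11)*conj(1) + 1*(2 + 3*exp(-2*I*pi/3) + exp(-I*pi/3) + 3*exp(2*I*pi/3))*conj(exp(2*I*pi/3)) + 1*(4 + 4*exp(-2*I*pi/3) + 3*exp(2*I*pi/3))*conj(exp(-2*I*pi/3)) + 1*(7)*conj(1) + 1*(4 + 3*exp(-2*I*pi/3) + 4*exp(2*I*pi/3))*conj(exp(2*I*pi/3)) + 1*(2 + 3*exp(-2*I*pi/3) + exp(I*pi/3) + 3*exp(2*I*pi/3))*conj(exp(-2*I*pi/3))]
      = (1/6)[(11) + (2 + 2*exp(-2*I*pi/3) + 3*exp(2*I*pi/3)) + (4 + 3*exp(-2*I*pi/3) + 4*exp(2*I*pi/3)) + (7) + (4 + 4*exp(-2*I*pi/3) + 3*exp(2*I*pi/3)) + (2 + 3*exp(-2*I*pi/3) + 2*exp(2*I*pi/3))] = 18/6 = 3
  <chi_rho, chi_3> = (1/6)[1*(11)*conj(1) + 1*(2 + 3*exp(-2*I*pi/3) + exp(-I*pi/3) + 3*exp(2*I*pi/3))*conj(-1) + 1*(4 + 4*exp(-2*I*pi/3) + 3*exp(2*I*pi/3))*conj(1) + 1*(7)*conj(-1) + 1*(4 + 3*exp(-2*I*pi/3) + 4*exp(2*I*pi/3))*conj(1) + 1*(2 + 3*exp(-2*I*pi/3) + exp(I*pi/3) + 3*exp(2*I*pi/3))*conj(-1)]
      = (1/6)[(11) + (-2 - 3*exp(2*I*pi/3) - exp(-I*pi/3) - 3*exp(-2*I*pi/3)) + (4 + 4*exp(-2*I*pi/3) + 3*exp(2*I*pi/3)) + (-7) + (4 + 3*exp(-2*I*pi/3) + 4*exp(2*I*pi/3)) + (-2 - 3*exp(2*I*pi/3) - exp(I*pi/3) - 3*exp(-2*I*pi/3))] = 6/6 = 1
  <chi_rho, chi_4> = (1/6)[1*(11)*conj(1) + 1*(2 + 3*exp(-2*I*pi/3) + exp(-I*pi/3) + 3*exp(2*I*pi/3))*conj(exp(-2*I*pi/3)) + 1*(4 + 4*exp(-2*I*pi/3) + 3*exp(2*I*pi/3))*conj(exp(2*I*pi/3)) + 1*(7)*conj(1) + 1*(4 + 3*exp(-2*I*pi/3) + 4*exp(2*I*pi/3))*conj(exp(-2*I*pi/3)) + 1*(2 + 3*exp(-2*I*pi/3) + exp(I*pi/3) + 3*exp(2*I*pi/3))*conj(exp(2*I*pi/3))]
      = (1/6)[(11) + (1) + (-1) + (7) + (-1) + (1)] = 18/6 = 3
  <chi_rho, chi_5> = (1/6)[1*(11)*conj(1) + 1*(2 + 3*exp(-2*I*pi/3) + exp(-I*pi/3) + 3*exp(2*I*pi/3))*conj(exp(-I*pi/3)) + 1*(4 + 4*exp(-2*I*pi/3) + 3*exp(2*I*pi/3))*conj(exp(-2*I*pi/3)) + 1*(7)*conj(-1) + 1*(4 + 3*exp(-2*I*pi/3) + 4*exp(2*I*pi/3))*conj(exp(2*I*pi/3)) + 1*(2 + 3*exp(-2*I*pi/3) + exp(I*pi/3) + 3*exp(2*I*pi/3))*conj(exp(I*pi/3))]
      = (1/6)[(11) + (-2 + 3*exp(-I*pi/3) + 2*exp(I*pi/3)) + (4 + 3*exp(-2*I*pi/3) + 4*exp(2*I*pi/3)) + (-7) + (4 + 4*exp(-2*I*pi/3) + 3*exp(2*I*pi/3)) + (-2 + 2*exp(-I*pi/3) + 3*exp(I*pi/3))] = 6/6 = 1
(Exp terms are combined using exp(i*s)*conj(exp(i*t)) = exp(i*(s-t)), and sums of them are collapsed using the identity that for every m > 1 the m distinct m-th roots of unity sum to 0, e.g. 1 + exp(2*I*pi/3) + exp(-2*I*pi/3) = 0.)
Dimension check: dim(rho) = sum (mult * dim) = 3*1 + 0*1 + 3*1 + 1*1 + 3*1 + 1*1 = 11 = chi_rho(e) = 11.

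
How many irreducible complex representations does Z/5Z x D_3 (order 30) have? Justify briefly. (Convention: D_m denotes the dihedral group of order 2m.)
15

Proof sketch: The number of irreducible complex representations of a finite group equals its number of conjugacy classes. For a direct product, #classes(G x H) = #classes(G) * #classes(H). Z/5Z has 5 classes (abelian), D_3 has 3 classes, so 5 * 3 = 15, so Z/5Z x D_3 (order 30) has exactly 15 irreducible complex representations.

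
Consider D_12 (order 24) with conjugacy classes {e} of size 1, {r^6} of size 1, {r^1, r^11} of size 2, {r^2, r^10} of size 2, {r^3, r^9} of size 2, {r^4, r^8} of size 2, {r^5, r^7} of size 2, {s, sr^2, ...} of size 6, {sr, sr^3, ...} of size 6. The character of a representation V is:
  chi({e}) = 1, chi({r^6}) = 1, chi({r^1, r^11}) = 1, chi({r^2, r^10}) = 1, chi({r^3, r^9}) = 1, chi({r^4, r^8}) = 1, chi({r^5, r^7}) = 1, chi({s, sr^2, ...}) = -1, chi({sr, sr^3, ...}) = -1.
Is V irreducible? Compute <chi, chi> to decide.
Irreducible: <chi, chi> = 1.

Derivation: <chi, chi> = (1/|G|) sum_C |C| * |chi(C)|^2 = (1/24)[1*|1|^2 + 1*|1|^2 + 2*|1|^2 + 2*|1|^2 + 2*|1|^2 + 2*|1|^2 + 2*|1|^2 + 6*|-1|^2 + 6*|-1|^2]
  = (1/24)[(1) + (1) + (2) + (2) + (2) + (2) + (2) + (6) + (6)] = 24/24 = 1.
A character is irreducible iff <chi, chi> = 1, so this representation is irreducible.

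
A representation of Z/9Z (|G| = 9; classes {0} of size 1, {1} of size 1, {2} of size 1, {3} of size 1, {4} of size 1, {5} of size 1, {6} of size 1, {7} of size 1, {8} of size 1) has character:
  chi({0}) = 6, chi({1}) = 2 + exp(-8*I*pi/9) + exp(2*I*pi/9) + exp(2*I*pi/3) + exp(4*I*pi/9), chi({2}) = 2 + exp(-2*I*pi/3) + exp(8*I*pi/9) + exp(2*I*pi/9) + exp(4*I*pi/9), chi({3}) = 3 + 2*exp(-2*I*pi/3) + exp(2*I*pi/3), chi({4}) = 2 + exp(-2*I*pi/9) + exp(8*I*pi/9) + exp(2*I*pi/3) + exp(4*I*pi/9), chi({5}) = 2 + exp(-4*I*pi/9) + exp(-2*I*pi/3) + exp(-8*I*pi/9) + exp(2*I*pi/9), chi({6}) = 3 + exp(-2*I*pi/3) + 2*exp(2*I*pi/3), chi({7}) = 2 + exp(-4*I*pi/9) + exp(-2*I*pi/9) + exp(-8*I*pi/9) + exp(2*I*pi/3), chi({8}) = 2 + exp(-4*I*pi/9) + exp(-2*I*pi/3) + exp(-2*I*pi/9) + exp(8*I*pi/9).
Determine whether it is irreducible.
Not irreducible (reducible): <chi, chi> = 8 > 1.

Reasoning: <chi, chi> = (1/|G|) sum_C |C| * |chi(C)|^2 = (1/9)[1*|6|^2 + 1*|2 + exp(-8*I*pi/9) + exp(2*I*pi/9) + exp(2*I*pi/3) + exp(4*I*pi/9)|^2 + 1*|2 + exp(-2*I*pi/3) + exp(8*I*pi/9) + exp(2*I*pi/9) + exp(4*I*pi/9)|^2 + 1*|3 + 2*exp(-2*I*pi/3) + exp(2*I*pi/3)|^2 + 1*|2 + exp(-2*I*pi/9) + exp(8*I*pi/9) + exp(2*I*pi/3) + exp(4*I*pi/9)|^2 + 1*|2 + exp(-4*I*pi/9) + exp(-2*I*pi/3) + exp(-8*I*pi/9) + exp(2*I*pi/9)|^2 + 1*|3 + exp(-2*I*pi/3) + 2*exp(2*I*pi/3)|^2 + 1*|2 + exp(-4*I*pi/9) + exp(-2*I*pi/9) + exp(-8*I*pi/9) + exp(2*I*pi/3)|^2 + 1*|2 + exp(-4*I*pi/9) + exp(-2*I*pi/3) + exp(-2*I*pi/9) + exp(8*I*pi/9)|^2]
  = (1/9)[(36) + (8 + 4*exp(-4*I*pi/9) + 3*exp(-2*I*pi/3) + 4*exp(-2*I*pi/9) + 3*exp(-8*I*pi/9) + 3*exp(8*I*pi/9) + 4*exp(2*I*pi/9) + 3*exp(2*I*pi/3) + 4*exp(4*I*pi/9)) + (8 + 4*exp(-4*I*pi/9) + 3*exp(-2*I*pi/3) + 3*exp(-2*I*pi/9) + 4*exp(-8*I*pi/9) + 4*exp(8*I*pi/9) + 3*exp(2*I*pi/9) + 3*exp(2*I*pi/3) + 4*exp(4*I*pi/9)) + (3) + (8 + 3*exp(-4*I*pi/9) + 3*exp(-2*I*pi/3) + 4*exp(-2*I*pi/9) + 4*exp(-8*I*pi/9) + 4*exp(8*I*pi/9) + 4*exp(2*I*pi/9) + 3*exp(2*I*pi/3) + 3*exp(4*I*pi/9)) + (8 + 3*exp(-4*I*pi/9) + 3*exp(-2*I*pi/3) + 4*exp(-2*I*pi/9) + 4*exp(-8*I*pi/9) + 4*exp(8*I*pi/9) + 4*exp(2*I*pi/9) + 3*exp(2*I*pi/3) + 3*exp(4*I*pi/9)) + (3) + (8 + 4*exp(-4*I*pi/9) + 3*exp(-2*I*pi/3) + 3*exp(-2*I*pi/9) + 4*exp(-8*I*pi/9) + 4*exp(8*I*pi/9) + 3*exp(2*I*pi/9) + 3*exp(2*I*pi/3) + 4*exp(4*I*pi/9)) + (8 + 4*exp(-4*I*pi/9) + 3*exp(-2*I*pi/3) + 4*exp(-2*I*pi/9) + 3*exp(-8*I*pi/9) + 3*exp(8*I*pi/9) + 4*exp(2*I*pi/9) + 3*exp(2*I*pi/3) + 4*exp(4*I*pi/9))] = 72/9 = 8.
(Exp terms are combined using exp(i*s)*conj(exp(i*t)) = exp(i*(s-t)), and sums of them are collapsed using the identity that for every m > 1 the m distinct m-th roots of unity sum to 0, e.g. 1 + exp(2*I*pi/3) + exp(-2*I*pi/3) = 0.)
A character is irreducible iff <chi, chi> = 1, so this representation is reducible.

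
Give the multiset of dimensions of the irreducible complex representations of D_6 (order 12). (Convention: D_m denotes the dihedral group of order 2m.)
Dimensions: 1, 1, 1, 1, 2, 2

There are 6 irreducibles (= number of conjugacy classes). Their dimensions d_i satisfy sum d_i^2 = |G| = 12: 1 + 1 + 1 + 1 + 4 + 4 = 12.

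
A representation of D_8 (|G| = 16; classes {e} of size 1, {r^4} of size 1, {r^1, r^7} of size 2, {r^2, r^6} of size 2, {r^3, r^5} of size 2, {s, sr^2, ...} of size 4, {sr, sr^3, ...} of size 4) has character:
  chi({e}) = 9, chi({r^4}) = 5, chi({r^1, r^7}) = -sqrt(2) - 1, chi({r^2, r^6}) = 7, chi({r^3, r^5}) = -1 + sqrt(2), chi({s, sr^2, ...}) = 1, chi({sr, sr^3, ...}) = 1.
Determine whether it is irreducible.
Not irreducible (reducible): <chi, chi> = 14 > 1.

Derivation: <chi, chi> = (1/|G|) sum_C |C| * |chi(C)|^2 = (1/16)[1*|9|^2 + 1*|5|^2 + 2*|-sqrt(2) - 1|^2 + 2*|7|^2 + 2*|-1 + sqrt(2)|^2 + 4*|1|^2 + 4*|1|^2]
  = (1/16)[(81) + (25) + (4*sqrt(2) + 6) + (98) + (6 - 4*sqrt(2)) + (4) + (4)] = 224/16 = 14.
A character is irreducible iff <chi, chi> = 1, so this representation is reducible.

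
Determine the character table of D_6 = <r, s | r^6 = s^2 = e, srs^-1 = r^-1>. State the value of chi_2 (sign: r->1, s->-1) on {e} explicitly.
Conjugacy classes: {e} of size 1, {r^3} of size 1, {r^1, r^5} of size 2, {r^2, r^4} of size 2, {s, sr^2, ...} of size 3, {sr, sr^3, ...} of size 3.
Character table:
  irrep \ class              {e} (size 1)  {r^3} (size 1)  {r^1, r^5} (size 2)  {r^2, r^4} (size 2)  {s, sr^2, ...} (size 3)  {sr, sr^3, ...} (size 3)
  chi_1 (triv)               1             1               1                    1                    1                        1                       
  chi_2 (sign: r->1, s->-1)  1             1               1                    1                    -1                       -1                      
  chi_3 (r->-1, s->1)        1             -1              -1                   1                    1                        -1                      
  chi_4 (r->-1, s->-1)       1             -1              -1                   1                    -1                       1                       
  chi_5 (2d, j=1)            2             -2              1                    -1                   0                        0                       
  chi_6 (2d, j=2)            2             2               -1                   -1                   0                        0                       

Spot check: chi_2 (sign: r->1, s->-1) on {e} = 1.

Argument: D_6 has order 2*6 = 12 with 6 conjugacy classes, hence 6 irreducibles. Sum of squared dims 1 + 1 + 1 + 1 + 4 + 4 = 12 = |G|. Linear characters come from the abelianisation; the 2-dimensional irreps have character r^k -> 2*cos(2*pi*j*k/6), reflections -> 0.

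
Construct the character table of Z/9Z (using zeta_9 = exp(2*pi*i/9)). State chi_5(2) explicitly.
Character table of Z/9Z (irreps indexed chi_0,...,chi_8 with chi_k(m) = zeta_9^(k*m), zeta_9 = exp(2*pi*i/9)):
  irrep \ class  {0} (size 1)  {1} (size 1)    {2} (size 1)    {3} (size 1)    {4} (size 1)    {5} (size 1)    {6} (size 1)    {7} (size 1)    {8} (size 1)  
  chi_0          1             1               1               1               1               1               1               1               1             
  chi_1          1             exp(2*I*pi/9)   exp(4*I*pi/9)   exp(2*I*pi/3)   exp(8*I*pi/9)   exp(-8*I*pi/9)  exp(-2*I*pi/3)  exp(-4*I*pi/9)  exp(-2*I*pi/9)
  chi_2          1             exp(4*I*pi/9)   exp(8*I*pi/9)   exp(-2*I*pi/3)  exp(-2*I*pi/9)  exp(2*I*pi/9)   exp(2*I*pi/3)   exp(-8*I*pi/9)  exp(-4*I*pi/9)
  chi_3          1             exp(2*I*pi/3)   exp(-2*I*pi/3)  1               exp(2*I*pi/3)   exp(-2*I*pi/3)  1               exp(2*I*pi/3)   exp(-2*I*pi/3)
  chi_4          1             exp(8*I*pi/9)   exp(-2*I*pi/9)  exp(2*I*pi/3)   exp(-4*I*pi/9)  exp(4*I*pi/9)   exp(-2*I*pi/3)  exp(2*I*pi/9)   exp(-8*I*pi/9)
  chi_5          1             exp(-8*I*pi/9)  exp(2*I*pi/9)   exp(-2*I*pi/3)  exp(4*I*pi/9)   exp(-4*I*pi/9)  exp(2*I*pi/3)   exp(-2*I*pi/9)  exp(8*I*pi/9) 
  chi_6          1             exp(-2*I*pi/3)  exp(2*I*pi/3)   1               exp(-2*I*pi/3)  exp(2*I*pi/3)   1               exp(-2*I*pi/3)  exp(2*I*pi/3) 
  chi_7          1             exp(-4*I*pi/9)  exp(-8*I*pi/9)  exp(2*I*pi/3)   exp(2*I*pi/9)   exp(-2*I*pi/9)  exp(-2*I*pi/3)  exp(8*I*pi/9)   exp(4*I*pi/9) 
  chi_8          1             exp(-2*I*pi/9)  exp(-4*I*pi/9)  exp(-2*I*pi/3)  exp(-8*I*pi/9)  exp(8*I*pi/9)   exp(2*I*pi/3)   exp(4*I*pi/9)   exp(2*I*pi/9) 

Spot check: chi_5(2) = zeta_9^(5*2) = zeta_9^10 = exp(2*I*pi/9).

Solution. Z/9Z is abelian, so all 9 irreducible complex representations are 1-dimensional. They are given by chi_k(m) = zeta_9^(k*m) for k = 0,...,8. Row orthogonality: sum_m chi_k(m) conj(chi_l(m)) = 9 * [k = l].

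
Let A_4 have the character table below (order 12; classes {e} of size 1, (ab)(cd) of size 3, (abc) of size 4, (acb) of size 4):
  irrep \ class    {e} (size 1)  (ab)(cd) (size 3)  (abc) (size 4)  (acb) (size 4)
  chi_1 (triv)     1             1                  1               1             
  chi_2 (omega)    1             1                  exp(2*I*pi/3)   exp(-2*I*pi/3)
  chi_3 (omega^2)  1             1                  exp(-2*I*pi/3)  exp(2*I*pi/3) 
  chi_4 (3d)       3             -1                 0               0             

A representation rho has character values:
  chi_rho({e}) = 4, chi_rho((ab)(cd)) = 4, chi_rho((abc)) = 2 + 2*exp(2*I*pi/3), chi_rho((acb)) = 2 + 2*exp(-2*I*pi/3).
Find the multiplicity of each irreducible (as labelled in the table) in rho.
Multiplicities: chi_1: 2, chi_2: 2, chi_3: 0, chi_4: 0.

Use <chi_rho, chi> = (1/|G|) sum_C |C| * chi_rho(C) * conj(chi(C)) with |G| = 12 for each irreducible chi in the table:
  <chi_rho, chi_1> = (1/12)[1*(4)*conj(1) + 3*(4)*conj(1) + 4*(2 + 2*exp(2*I*pi/3))*conj(1) + 4*(2 + 2*exp(-2*I*pi/3))*conj(1)]
      = (1/12)[(4) + (12) + (8 + 8*exp(2*I*pi/3)) + (8 + 8*exp(-2*I*pi/3))] = 24/12 = 2
  <chi_rho, chi_2> = (1/12)[1*(4)*conj(1) + 3*(4)*conj(1) + 4*(2 + 2*exp(2*I*pi/3))*conj(exp(2*I*pi/3)) + 4*(2 + 2*exp(-2*I*pi/3))*conj(exp(-2*I*pi/3))]
      = (1/12)[(4) + (12) + (8 + 8*exp(-2*I*pi/3)) + (8 + 8*exp(2*I*pi/3))] = 24/12 = 2
  <chi_rho, chi_3> = (1/12)[1*(4)*conj(1) + 3*(4)*conj(1) + 4*(2 + 2*exp(2*I*pi/3))*conj(exp(-2*I*pi/3)) + 4*(2 + 2*exp(-2*I*pi/3))*conj(exp(2*I*pi/3))]
      = (1/12)[(4) + (12) + (-8) + (-8)] = 0/12 = 0
  <chi_rho, chi_4> = (1/12)[1*(4)*conj(3) + 3*(4)*conj(-1) + 4*(2 + 2*exp(2*I*pi/3))*conj(0) + 4*(2 + 2*exp(-2*I*pi/3))*conj(0)]
      = (1/12)[(12) + (-12) + (0) + (0)] = 0/12 = 0
(Exp terms are combined using exp(i*s)*conj(exp(i*t)) = exp(i*(s-t)), and sums of them are collapsed using the identity that for every m > 1 the m distinct m-th roots of unity sum to 0, e.g. 1 + exp(2*I*pi/3) + exp(-2*I*pi/3) = 0.)
Dimension check: dim(rho) = sum (mult * dim) = 2*1 + 2*1 + 0*1 + 0*3 = 4 = chi_rho(e) = 4.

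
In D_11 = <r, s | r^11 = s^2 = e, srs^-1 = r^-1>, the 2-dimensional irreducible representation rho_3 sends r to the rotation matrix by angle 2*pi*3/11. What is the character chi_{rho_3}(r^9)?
chi_{rho_3}(r^9) = 2*cos(2*pi*3*9/11) = -2*cos(pi/11)

Details: rho_3(r^9) is rotation by angle 2*pi*3*9/11, whose trace is 2*cos(2*pi*3*9/11) = -2*cos(pi/11).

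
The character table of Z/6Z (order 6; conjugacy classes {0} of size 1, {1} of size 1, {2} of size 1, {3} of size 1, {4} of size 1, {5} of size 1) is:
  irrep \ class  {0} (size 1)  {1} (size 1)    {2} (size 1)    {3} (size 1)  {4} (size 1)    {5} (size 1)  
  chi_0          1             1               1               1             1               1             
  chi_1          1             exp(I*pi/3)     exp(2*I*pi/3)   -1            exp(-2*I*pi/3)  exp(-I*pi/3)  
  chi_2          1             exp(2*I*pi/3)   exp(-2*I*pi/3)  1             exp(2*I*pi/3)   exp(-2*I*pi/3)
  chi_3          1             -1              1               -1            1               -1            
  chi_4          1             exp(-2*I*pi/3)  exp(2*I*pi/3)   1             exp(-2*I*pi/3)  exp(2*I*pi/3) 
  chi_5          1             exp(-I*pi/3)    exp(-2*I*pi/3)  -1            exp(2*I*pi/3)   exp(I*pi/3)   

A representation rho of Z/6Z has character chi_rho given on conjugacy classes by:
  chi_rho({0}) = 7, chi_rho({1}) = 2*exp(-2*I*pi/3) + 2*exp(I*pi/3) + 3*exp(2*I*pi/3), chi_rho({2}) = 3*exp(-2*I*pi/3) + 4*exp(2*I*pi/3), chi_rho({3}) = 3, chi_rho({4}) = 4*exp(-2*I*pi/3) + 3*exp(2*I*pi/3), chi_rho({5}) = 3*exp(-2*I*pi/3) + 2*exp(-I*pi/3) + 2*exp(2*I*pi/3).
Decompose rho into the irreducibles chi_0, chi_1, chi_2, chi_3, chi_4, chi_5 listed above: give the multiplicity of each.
Multiplicities: chi_0: 0, chi_1: 2, chi_2: 3, chi_3: 0, chi_4: 2, chi_5: 0.

Reasoning: Use <chi_rho, chi> = (1/|G|) sum_C |C| * chi_rho(C) * conj(chi(C)) with |G| = 6 for each irreducible chi in the table:
  <chi_rho, chi_0> = (1/6)[1*(7)*conj(1) + 1*(2*exp(-2*I*pi/3) + 2*exp(I*pi/3) + 3*exp(2*I*pi/3))*conj(1) + 1*(3*exp(-2*I*pi/3) + 4*exp(2*I*pi/3))*conj(1) + 1*(3)*conj(1) + 1*(4*exp(-2*I*pi/3) + 3*exp(2*I*pi/3))*conj(1) + 1*(3*exp(-2*I*pi/3) + 2*exp(-I*pi/3) + 2*exp(2*I*pi/3))*conj(1)]
      = (1/6)[(7) + (2*exp(-2*I*pi/3) + 2*exp(I*pi/3) + 3*exp(2*I*pi/3)) + (3*exp(-2*I*pi/3) + 4*exp(2*I*pi/3)) + (3) + (4*exp(-2*I*pi/3) + 3*exp(2*I*pi/3)) + (3*exp(-2*I*pi/3) + 2*exp(-I*pi/3) + 2*exp(2*I*pi/3))] = 0/6 = 0
  <chi_rho, chi_1> = (1/6)[1*(7)*conj(1) + 1*(2*exp(-2*I*pi/3) + 2*exp(I*pi/3) + 3*exp(2*I*pi/3))*conj(exp(I*pi/3)) + 1*(3*exp(-2*I*pi/3) + 4*exp(2*I*pi/3))*conj(exp(2*I*pi/3)) + 1*(3)*conj(-1) + 1*(4*exp(-2*I*pi/3) + 3*exp(2*I*pi/3))*conj(exp(-2*I*pi/3)) + 1*(3*exp(-2*I*pi/3) + 2*exp(-I*pi/3) + 2*exp(2*I*pi/3))*conj(exp(-I*pi/3))]
      = (1/6)[(7) + (3*exp(I*pi/3)) + (4 + 3*exp(2*I*pi/3)) + (-3) + (4 + 3*exp(-2*I*pi/3)) + (3*exp(-I*pi/3))] = 12/6 = 2
  <chi_rho, chi_2> = (1/6)[1*(7)*conj(1) + 1*(2*exp(-2*I*pi/3) + 2*exp(I*pi/3) + 3*exp(2*I*pi/3))*conj(exp(2*I*pi/3)) + 1*(3*exp(-2*I*pi/3) + 4*exp(2*I*pi/3))*conj(exp(-2*I*pi/3)) + 1*(3)*conj(1) + 1*(4*exp(-2*I*pi/3) + 3*exp(2*I*pi/3))*conj(exp(2*I*pi/3)) + 1*(3*exp(-2*I*pi/3) + 2*exp(-I*pi/3) + 2*exp(2*I*pi/3))*conj(exp(-2*I*pi/3))]
      = (1/6)[(7) + (3) + (3 + 4*exp(-2*I*pi/3)) + (3) + (3 + 4*exp(2*I*pi/3)) + (3)] = 18/6 = 3
  <chi_rho, chi_3> = (1/6)[1*(7)*conj(1) + 1*(2*exp(-2*I*pi/3) + 2*exp(I*pi/3) + 3*exp(2*I*pi/3))*conj(-1) + 1*(3*exp(-2*I*pi/3) + 4*exp(2*I*pi/3))*conj(1) + 1*(3)*conj(-1) + 1*(4*exp(-2*I*pi/3) + 3*exp(2*I*pi/3))*conj(1) + 1*(3*exp(-2*I*pi/3) + 2*exp(-I*pi/3) + 2*exp(2*I*pi/3))*conj(-1)]
      = (1/6)[(7) + (-3*exp(2*I*pi/3) - 2*exp(I*pi/3) - 2*exp(-2*I*pi/3)) + (3*exp(-2*I*pi/3) + 4*exp(2*I*pi/3)) + (-3) + (4*exp(-2*I*pi/3) + 3*exp(2*I*pi/3)) + (-2*exp(2*I*pi/3) - 2*exp(-I*pi/3) - 3*exp(-2*I*pi/3))] = 0/6 = 0
  <chi_rho, chi_4> = (1/6)[1*(7)*conj(1) + 1*(2*exp(-2*I*pi/3) + 2*exp(I*pi/3) + 3*exp(2*I*pi/3))*conj(exp(-2*I*pi/3)) + 1*(3*exp(-2*I*pi/3) + 4*exp(2*I*pi/3))*conj(exp(2*I*pi/3)) + 1*(3)*conj(1) + 1*(4*exp(-2*I*pi/3) + 3*exp(2*I*pi/3))*conj(exp(-2*I*pi/3)) + 1*(3*exp(-2*I*pi/3) + 2*exp(-I*pi/3) + 2*exp(2*I*pi/3))*conj(exp(2*I*pi/3))]
      = (1/6)[(7) + (3*exp(-2*I*pi/3)) + (4 + 3*exp(2*I*pi/3)) + (3) + (4 + 3*exp(-2*I*pi/3)) + (3*exp(2*I*pi/3))] = 12/6 = 2
  <chi_rho, chi_5> = (1/6)[1*(7)*conj(1) + 1*(2*exp(-2*I*pi/3) + 2*exp(I*pi/3) + 3*exp(2*I*pi/3))*conj(exp(-I*pi/3)) + 1*(3*exp(-2*I*pi/3) + 4*exp(2*I*pi/3))*conj(exp(-2*I*pi/3)) + 1*(3)*conj(-1) + 1*(4*exp(-2*I*pi/3) + 3*exp(2*I*pi/3))*conj(exp(2*I*pi/3)) + 1*(3*exp(-2*I*pi/3) + 2*exp(-I*pi/3) + 2*exp(2*I*pi/3))*conj(exp(I*pi/3))]
      = (1/6)[(7) + (-3) + (3 + 4*exp(-2*I*pi/3)) + (-3) + (3 + 4*exp(2*I*pi/3)) + (-3)] = 0/6 = 0
(Exp terms are combined using exp(i*s)*conj(exp(i*t)) = exp(i*(s-t)), and sums of them are collapsed using the identity that for every m > 1 the m distinct m-th roots of unity sum to 0, e.g. 1 + exp(2*I*pi/3) + exp(-2*I*pi/3) = 0.)
Dimension check: dim(rho) = sum (mult * dim) = 0*1 + 2*1 + 3*1 + 0*1 + 2*1 + 0*1 = 7 = chi_rho(e) = 7.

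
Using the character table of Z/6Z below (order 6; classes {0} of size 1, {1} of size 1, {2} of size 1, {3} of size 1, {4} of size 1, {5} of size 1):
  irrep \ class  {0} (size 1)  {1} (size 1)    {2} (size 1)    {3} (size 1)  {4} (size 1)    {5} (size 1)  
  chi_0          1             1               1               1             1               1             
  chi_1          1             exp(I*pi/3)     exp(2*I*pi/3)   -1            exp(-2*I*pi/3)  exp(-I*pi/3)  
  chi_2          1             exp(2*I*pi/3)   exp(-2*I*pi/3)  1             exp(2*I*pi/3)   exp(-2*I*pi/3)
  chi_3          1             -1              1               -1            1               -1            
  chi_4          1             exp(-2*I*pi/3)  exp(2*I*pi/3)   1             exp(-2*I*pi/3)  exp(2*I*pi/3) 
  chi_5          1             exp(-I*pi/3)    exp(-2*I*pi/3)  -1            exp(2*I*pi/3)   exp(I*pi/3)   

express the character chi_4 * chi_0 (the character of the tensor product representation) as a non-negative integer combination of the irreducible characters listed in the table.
chi_4 tensor chi_0 = chi_4 (all other irreducibles have multiplicity 0).

Why: The character of a tensor product is the pointwise product (chi_4 * chi_0)(C) = chi_4(C) * chi_0(C):
  {0}: (1)*(1), {1}: (exp(-2*I*pi/3))*(1), {2}: (exp(2*I*pi/3))*(1), {3}: (1)*(1), {4}: (exp(-2*I*pi/3))*(1), {5}: (exp(2*I*pi/3))*(1)
so (chi_4 * chi_0) takes values
  {0} -> 1, {1} -> exp(-2*I*pi/3), {2} -> exp(2*I*pi/3), {3} -> 1, {4} -> exp(-2*I*pi/3), {5} -> exp(2*I*pi/3).
Now take the inner product of this character with each irreducible chi from the table, <chi_4*chi_0, chi> = (1/6) sum_C |C| (chi_4*chi_0)(C) conj(chi(C)):
  <chi_4*chi_0, chi_0> = (1/6)[1*(1)*conj(1) + 1*(exp(-2*I*pi/3))*conj(1) + 1*(exp(2*I*pi/3))*conj(1) + 1*(1)*conj(1) + 1*(exp(-2*I*pi/3))*conj(1) + 1*(exp(2*I*pi/3))*conj(1)]
      = (1/6)[(1) + (exp(-2*I*pi/3)) + (exp(2*I*pi/3)) + (1) + (exp(-2*I*pi/3)) + (exp(2*I*pi/3))] = 0/6 = 0
  <chi_4*chi_0, chi_1> = (1/6)[1*(1)*conj(1) + 1*(exp(-2*I*pi/3))*conj(exp(I*pi/3)) + 1*(exp(2*I*pi/3))*conj(exp(2*I*pi/3)) + 1*(1)*conj(-1) + 1*(exp(-2*I*pi/3))*conj(exp(-2*I*pi/3)) + 1*(exp(2*I*pi/3))*conj(exp(-I*pi/3))]
      = (1/6)[(1) + (-1) + (1) + (-1) + (1) + (-1)] = 0/6 = 0
  <chi_4*chi_0, chi_2> = (1/6)[1*(1)*conj(1) + 1*(exp(-2*I*pi/3))*conj(exp(2*I*pi/3)) + 1*(exp(2*I*pi/3))*conj(exp(-2*I*pi/3)) + 1*(1)*conj(1) + 1*(exp(-2*I*pi/3))*conj(exp(2*I*pi/3)) + 1*(exp(2*I*pi/3))*conj(exp(-2*I*pi/3))]
      = (1/6)[(1) + (exp(2*I*pi/3)) + (exp(-2*I*pi/3)) + (1) + (exp(2*I*pi/3)) + (exp(-2*I*pi/3))] = 0/6 = 0
  <chi_4*chi_0, chi_3> = (1/6)[1*(1)*conj(1) + 1*(exp(-2*I*pi/3))*conj(-1) + 1*(exp(2*I*pi/3))*conj(1) + 1*(1)*conj(-1) + 1*(exp(-2*I*pi/3))*conj(1) + 1*(exp(2*I*pi/3))*conj(-1)]
      = (1/6)[(1) + (-exp(-2*I*pi/3)) + (exp(2*I*pi/3)) + (-1) + (exp(-2*I*pi/3)) + (-exp(2*I*pi/3))] = 0/6 = 0
  <chi_4*chi_0, chi_4> = (1/6)[1*(1)*conj(1) + 1*(exp(-2*I*pi/3))*conj(exp(-2*I*pi/3)) + 1*(exp(2*I*pi/3))*conj(exp(2*I*pi/3)) + 1*(1)*conj(1) + 1*(exp(-2*I*pi/3))*conj(exp(-2*I*pi/3)) + 1*(exp(2*I*pi/3))*conj(exp(2*I*pi/3))]
      = (1/6)[(1) + (1) + (1) + (1) + (1) + (1)] = 6/6 = 1
  <chi_4*chi_0, chi_5> = (1/6)[1*(1)*conj(1) + 1*(exp(-2*I*pi/3))*conj(exp(-I*pi/3)) + 1*(exp(2*I*pi/3))*conj(exp(-2*I*pi/3)) + 1*(1)*conj(-1) + 1*(exp(-2*I*pi/3))*conj(exp(2*I*pi/3)) + 1*(exp(2*I*pi/3))*conj(exp(I*pi/3))]
      = (1/6)[(1) + (exp(-I*pi/3)) + (exp(-2*I*pi/3)) + (-1) + (exp(2*I*pi/3)) + (exp(I*pi/3))] = 0/6 = 0
(Exp terms are combined using exp(i*s)*conj(exp(i*t)) = exp(i*(s-t)), and sums of them are collapsed using the identity that for every m > 1 the m distinct m-th roots of unity sum to 0, e.g. 1 + exp(2*I*pi/3) + exp(-2*I*pi/3) = 0.)
Hence the multiplicities are chi_4: 1. Dimension check: dim(chi_4)*dim(chi_0) = 1*1 = 1 and sum (mult * dim) = 1*1 = 1.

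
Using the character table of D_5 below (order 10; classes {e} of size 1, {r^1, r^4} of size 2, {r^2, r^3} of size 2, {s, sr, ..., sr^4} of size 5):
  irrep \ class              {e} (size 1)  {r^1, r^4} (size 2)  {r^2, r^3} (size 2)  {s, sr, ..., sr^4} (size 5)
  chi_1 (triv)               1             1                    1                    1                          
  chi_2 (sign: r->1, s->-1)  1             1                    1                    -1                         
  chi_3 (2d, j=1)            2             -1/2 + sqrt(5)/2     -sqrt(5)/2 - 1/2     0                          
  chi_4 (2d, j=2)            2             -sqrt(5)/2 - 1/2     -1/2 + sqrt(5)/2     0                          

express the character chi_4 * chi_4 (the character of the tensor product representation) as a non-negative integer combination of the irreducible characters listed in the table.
chi_4 tensor chi_4 = chi_1 + chi_2 + chi_3 (all other irreducibles have multiplicity 0).

Working: The character of a tensor product is the pointwise product (chi_4 * chi_4)(C) = chi_4(C) * chi_4(C):
  {e}: (2)*(2), {r^1, r^4}: (-sqrt(5)/2 - 1/2)*(-sqrt(5)/2 - 1/2), {r^2, r^3}: (-1/2 + sqrt(5)/2)*(-1/2 + sqrt(5)/2), {s, sr, ..., sr^4}: (0)*(0)
so (chi_4 * chi_4) takes values
  {e} -> 4, {r^1, r^4} -> sqrt(5)/2 + 3/2, {r^2, r^3} -> 3/2 - sqrt(5)/2, {s, sr, ..., sr^4} -> 0.
Now take the inner product of this character with each irreducible chi from the table, <chi_4*chi_4, chi> = (1/10) sum_C |C| (chi_4*chi_4)(C) conj(chi(C)):
  <chi_4*chi_4, chi_1> = (1/10)[1*(4)*conj(1) + 2*(sqrt(5)/2 + 3/2)*conj(1) + 2*(3/2 - sqrt(5)/2)*conj(1) + 5*(0)*conj(1)]
      = (1/10)[(4) + (sqrt(5) + 3) + (3 - sqrt(5)) + (0)] = 10/10 = 1
  <chi_4*chi_4, chi_2> = (1/10)[1*(4)*conj(1) + 2*(sqrt(5)/2 + 3/2)*conj(1) + 2*(3/2 - sqrt(5)/2)*conj(1) + 5*(0)*conj(-1)]
      = (1/10)[(4) + (sqrt(5) + 3) + (3 - sqrt(5)) + (0)] = 10/10 = 1
  <chi_4*chi_4, chi_3> = (1/10)[1*(4)*conj(2) + 2*(sqrt(5)/2 + 3/2)*conj(-1/2 + sqrt(5)/2) + 2*(3/2 - sqrt(5)/2)*conj(-sqrt(5)/2 - 1/2) + 5*(0)*conj(0)]
      = (1/10)[(8) + (1 + sqrt(5)) + (1 - sqrt(5)) + (0)] = 10/10 = 1
  <chi_4*chi_4, chi_4> = (1/10)[1*(4)*conj(2) + 2*(sqrt(5)/2 + 3/2)*conj(-sqrt(5)/2 - 1/2) + 2*(3/2 - sqrt(5)/2)*conj(-1/2 + sqrt(5)/2) + 5*(0)*conj(0)]
      = (1/10)[(8) + (-2*sqrt(5) - 4) + (-4 + 2*sqrt(5)) + (0)] = 0/10 = 0
Hence the multiplicities are chi_1: 1, chi_2: 1, chi_3: 1. Dimension check: dim(chi_4)*dim(chi_4) = 2*2 = 4 and sum (mult * dim) = 1*1 + 1*1 + 1*2 = 4.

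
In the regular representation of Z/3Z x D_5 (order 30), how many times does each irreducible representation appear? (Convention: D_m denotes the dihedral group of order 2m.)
Each irreducible V_i of dimension d_i appears with multiplicity d_i, i.e. rho_reg = (direct sum over all irreducibles V_i) d_i V_i. The irreducible dimensions for Z/3Z x D_5 are 1, 1, 1, 1, 1, 1, 2, 2, 2, 2, 2, 2: 6 irreducibles of dimension 1, each with multiplicity 1; 6 irreducibles of dimension 2, each with multiplicity 2. Total dimension 6*1*1 + 6*2*2 = 30 = |G|.

Reasoning: General theorem: in the regular representation of a finite group G, each irreducible appears with multiplicity equal to its dimension. Check: dim(rho_reg) = sum d_i^2 = 1 + 1 + 1 + 1 + 1 + 1 + 4 + 4 + 4 + 4 + 4 + 4 = 30 = |G|.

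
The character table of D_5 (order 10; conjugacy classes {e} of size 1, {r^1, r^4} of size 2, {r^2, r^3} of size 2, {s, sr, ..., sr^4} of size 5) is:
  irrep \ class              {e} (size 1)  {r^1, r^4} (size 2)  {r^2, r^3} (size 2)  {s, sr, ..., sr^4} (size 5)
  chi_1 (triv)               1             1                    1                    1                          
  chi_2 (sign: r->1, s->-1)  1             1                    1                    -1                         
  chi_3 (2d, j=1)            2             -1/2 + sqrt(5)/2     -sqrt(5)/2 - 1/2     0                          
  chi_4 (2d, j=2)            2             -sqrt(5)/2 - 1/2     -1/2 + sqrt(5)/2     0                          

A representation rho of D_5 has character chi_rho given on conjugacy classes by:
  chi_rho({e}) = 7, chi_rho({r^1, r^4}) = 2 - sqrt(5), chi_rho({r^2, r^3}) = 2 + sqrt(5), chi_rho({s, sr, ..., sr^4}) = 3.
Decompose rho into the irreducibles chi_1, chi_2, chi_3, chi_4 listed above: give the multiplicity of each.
Multiplicities: chi_1: 3, chi_2: 0, chi_3: 0, chi_4: 2.

Argument: Use <chi_rho, chi> = (1/|G|) sum_C |C| * chi_rho(C) * conj(chi(C)) with |G| = 10 for each irreducible chi in the table:
  <chi_rho, chi_1> = (1/10)[1*(7)*conj(1) + 2*(2 - sqrt(5))*conj(1) + 2*(2 + sqrt(5))*conj(1) + 5*(3)*conj(1)]
      = (1/10)[(7) + (4 - 2*sqrt(5)) + (4 + 2*sqrt(5)) + (15)] = 30/10 = 3
  <chi_rho, chi_2> = (1/10)[1*(7)*conj(1) + 2*(2 - sqrt(5))*conj(1) + 2*(2 + sqrt(5))*conj(1) + 5*(3)*conj(-1)]
      = (1/10)[(7) + (4 - 2*sqrt(5)) + (4 + 2*sqrt(5)) + (-15)] = 0/10 = 0
  <chi_rho, chi_3> = (1/10)[1*(7)*conj(2) + 2*(2 - sqrt(5))*conj(-1/2 + sqrt(5)/2) + 2*(2 + sqrt(5))*conj(-sqrt(5)/2 - 1/2) + 5*(3)*conj(0)]
      = (1/10)[(14) + (-7 + 3*sqrt(5)) + (-7 - 3*sqrt(5)) + (0)] = 0/10 = 0
  <chi_rho, chi_4> = (1/10)[1*(7)*conj(2) + 2*(2 - sqrt(5))*conj(-sqrt(5)/2 - 1/2) + 2*(2 + sqrt(5))*conj(-1/2 + sqrt(5)/2) + 5*(3)*conj(0)]
      = (1/10)[(14) + (3 - sqrt(5)) + (sqrt(5) + 3) + (0)] = 20/10 = 2
Dimension check: dim(rho) = sum (mult * dim) = 3*1 + 0*1 + 0*2 + 2*2 = 7 = chi_rho(e) = 7.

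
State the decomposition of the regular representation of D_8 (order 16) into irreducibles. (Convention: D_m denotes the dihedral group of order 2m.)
Each irreducible V_i of dimension d_i appears with multiplicity d_i, i.e. rho_reg = (direct sum over all irreducibles V_i) d_i V_i. The irreducible dimensions for D_8 are 1, 1, 1, 1, 2, 2, 2: 4 irreducibles of dimension 1, each with multiplicity 1; 3 irreducibles of dimension 2, each with multiplicity 2. Total dimension 4*1*1 + 3*2*2 = 16 = |G|.

Solution. General theorem: in the regular representation of a finite group G, each irreducible appears with multiplicity equal to its dimension. Check: dim(rho_reg) = sum d_i^2 = 1 + 1 + 1 + 1 + 4 + 4 + 4 = 16 = |G|.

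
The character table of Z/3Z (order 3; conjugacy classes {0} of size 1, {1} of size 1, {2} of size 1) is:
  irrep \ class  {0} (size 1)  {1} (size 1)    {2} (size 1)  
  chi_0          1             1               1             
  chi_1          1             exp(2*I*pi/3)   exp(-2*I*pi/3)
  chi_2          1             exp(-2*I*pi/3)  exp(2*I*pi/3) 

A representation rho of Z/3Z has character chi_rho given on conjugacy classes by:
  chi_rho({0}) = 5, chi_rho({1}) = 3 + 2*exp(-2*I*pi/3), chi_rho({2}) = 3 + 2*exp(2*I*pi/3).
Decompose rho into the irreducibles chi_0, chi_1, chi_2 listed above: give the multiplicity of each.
Multiplicities: chi_0: 3, chi_1: 0, chi_2: 2.

Use <chi_rho, chi> = (1/|G|) sum_C |C| * chi_rho(C) * conj(chi(C)) with |G| = 3 for each irreducible chi in the table:
  <chi_rho, chi_0> = (1/3)[1*(5)*conj(1) + 1*(3 + 2*exp(-2*I*pi/3))*conj(1) + 1*(3 + 2*exp(2*I*pi/3))*conj(1)]
      = (1/3)[(5) + (3 + 2*exp(-2*I*pi/3)) + (3 + 2*exp(2*I*pi/3))] = 9/3 = 3
  <chi_rho, chi_1> = (1/3)[1*(5)*conj(1) + 1*(3 + 2*exp(-2*I*pi/3))*conj(exp(2*I*pi/3)) + 1*(3 + 2*exp(2*I*pi/3))*conj(exp(-2*I*pi/3))]
      = (1/3)[(5) + (3*exp(-2*I*pi/3) + 2*exp(2*I*pi/3)) + (2*exp(-2*I*pi/3) + 3*exp(2*I*pi/3))] = 0/3 = 0
  <chi_rho, chi_2> = (1/3)[1*(5)*conj(1) + 1*(3 + 2*exp(-2*I*pi/3))*conj(exp(-2*I*pi/3)) + 1*(3 + 2*exp(2*I*pi/3))*conj(exp(2*I*pi/3))]
      = (1/3)[(5) + (2 + 3*exp(2*I*pi/3)) + (2 + 3*exp(-2*I*pi/3))] = 6/3 = 2
(Exp terms are combined using exp(i*s)*conj(exp(i*t)) = exp(i*(s-t)), and sums of them are collapsed using the identity that for every m > 1 the m distinct m-th roots of unity sum to 0, e.g. 1 + exp(2*I*pi/3) + exp(-2*I*pi/3) = 0.)
Dimension check: dim(rho) = sum (mult * dim) = 3*1 + 0*1 + 2*1 = 5 = chi_rho(e) = 5.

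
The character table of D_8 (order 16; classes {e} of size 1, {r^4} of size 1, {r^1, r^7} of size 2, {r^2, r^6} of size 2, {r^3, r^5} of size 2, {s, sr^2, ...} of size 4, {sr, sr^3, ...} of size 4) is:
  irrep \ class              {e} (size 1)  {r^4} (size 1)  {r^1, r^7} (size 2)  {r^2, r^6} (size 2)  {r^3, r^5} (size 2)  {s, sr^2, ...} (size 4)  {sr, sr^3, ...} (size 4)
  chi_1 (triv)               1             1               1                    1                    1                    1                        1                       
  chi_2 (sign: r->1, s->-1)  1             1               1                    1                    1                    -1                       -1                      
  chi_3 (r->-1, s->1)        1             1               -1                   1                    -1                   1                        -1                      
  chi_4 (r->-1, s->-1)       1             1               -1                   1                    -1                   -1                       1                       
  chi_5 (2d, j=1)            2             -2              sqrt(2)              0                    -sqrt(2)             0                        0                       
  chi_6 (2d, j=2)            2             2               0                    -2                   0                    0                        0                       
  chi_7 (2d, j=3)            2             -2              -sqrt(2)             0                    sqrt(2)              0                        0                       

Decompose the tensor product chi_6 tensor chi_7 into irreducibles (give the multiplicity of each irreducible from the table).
chi_6 tensor chi_7 = chi_5 + chi_7 (all other irreducibles have multiplicity 0).

Working: The character of a tensor product is the pointwise product (chi_6 * chi_7)(C) = chi_6(C) * chi_7(C):
  {e}: (2)*(2), {r^4}: (2)*(-2), {r^1, r^7}: (0)*(-sqrt(2)), {r^2, r^6}: (-2)*(0), {r^3, r^5}: (0)*(sqrt(2)), {s, sr^2, ...}: (0)*(0), {sr, sr^3, ...}: (0)*(0)
so (chi_6 * chi_7) takes values
  {e} -> 4, {r^4} -> -4, {r^1, r^7} -> 0, {r^2, r^6} -> 0, {r^3, r^5} -> 0, {s, sr^2, ...} -> 0, {sr, sr^3, ...} -> 0.
Now take the inner product of this character with each irreducible chi from the table, <chi_6*chi_7, chi> = (1/16) sum_C |C| (chi_6*chi_7)(C) conj(chi(C)):
  <chi_6*chi_7, chi_1> = (1/16)[1*(4)*conj(1) + 1*(-4)*conj(1) + 2*(0)*conj(1) + 2*(0)*conj(1) + 2*(0)*conj(1) + 4*(0)*conj(1) + 4*(0)*conj(1)]
      = (1/16)[(4) + (-4) + (0) + (0) + (0) + (0) + (0)] = 0/16 = 0
  <chi_6*chi_7, chi_2> = (1/16)[1*(4)*conj(1) + 1*(-4)*conj(1) + 2*(0)*conj(1) + 2*(0)*conj(1) + 2*(0)*conj(1) + 4*(0)*conj(-1) + 4*(0)*conj(-1)]
      = (1/16)[(4) + (-4) + (0) + (0) + (0) + (0) + (0)] = 0/16 = 0
  <chi_6*chi_7, chi_3> = (1/16)[1*(4)*conj(1) + 1*(-4)*conj(1) + 2*(0)*conj(-1) + 2*(0)*conj(1) + 2*(0)*conj(-1) + 4*(0)*conj(1) + 4*(0)*conj(-1)]
      = (1/16)[(4) + (-4) + (0) + (0) + (0) + (0) + (0)] = 0/16 = 0
  <chi_6*chi_7, chi_4> = (1/16)[1*(4)*conj(1) + 1*(-4)*conj(1) + 2*(0)*conj(-1) + 2*(0)*conj(1) + 2*(0)*conj(-1) + 4*(0)*conj(-1) + 4*(0)*conj(1)]
      = (1/16)[(4) + (-4) + (0) + (0) + (0) + (0) + (0)] = 0/16 = 0
  <chi_6*chi_7, chi_5> = (1/16)[1*(4)*conj(2) + 1*(-4)*conj(-2) + 2*(0)*conj(sqrt(2)) + 2*(0)*conj(0) + 2*(0)*conj(-sqrt(2)) + 4*(0)*conj(0) + 4*(0)*conj(0)]
      = (1/16)[(8) + (8) + (0) + (0) + (0) + (0) + (0)] = 16/16 = 1
  <chi_6*chi_7, chi_6> = (1/16)[1*(4)*conj(2) + 1*(-4)*conj(2) + 2*(0)*conj(0) + 2*(0)*conj(-2) + 2*(0)*conj(0) + 4*(0)*conj(0) + 4*(0)*conj(0)]
      = (1/16)[(8) + (-8) + (0) + (0) + (0) + (0) + (0)] = 0/16 = 0
  <chi_6*chi_7, chi_7> = (1/16)[1*(4)*conj(2) + 1*(-4)*conj(-2) + 2*(0)*conj(-sqrt(2)) + 2*(0)*conj(0) + 2*(0)*conj(sqrt(2)) + 4*(0)*conj(0) + 4*(0)*conj(0)]
      = (1/16)[(8) + (8) + (0) + (0) + (0) + (0) + (0)] = 16/16 = 1
Hence the multiplicities are chi_5: 1, chi_7: 1. Dimension check: dim(chi_6)*dim(chi_7) = 2*2 = 4 and sum (mult * dim) = 1*2 + 1*2 = 4.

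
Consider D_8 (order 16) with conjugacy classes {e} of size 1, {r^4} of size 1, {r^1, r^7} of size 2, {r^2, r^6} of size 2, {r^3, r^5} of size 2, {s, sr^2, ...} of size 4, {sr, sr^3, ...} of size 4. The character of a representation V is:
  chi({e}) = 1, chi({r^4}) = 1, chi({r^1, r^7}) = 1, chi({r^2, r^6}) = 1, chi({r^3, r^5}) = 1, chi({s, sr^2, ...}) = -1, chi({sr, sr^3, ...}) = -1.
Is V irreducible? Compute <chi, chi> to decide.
Irreducible: <chi, chi> = 1.

Explanation: <chi, chi> = (1/|G|) sum_C |C| * |chi(C)|^2 = (1/16)[1*|1|^2 + 1*|1|^2 + 2*|1|^2 + 2*|1|^2 + 2*|1|^2 + 4*|-1|^2 + 4*|-1|^2]
  = (1/16)[(1) + (1) + (2) + (2) + (2) + (4) + (4)] = 16/16 = 1.
A character is irreducible iff <chi, chi> = 1, so this representation is irreducible.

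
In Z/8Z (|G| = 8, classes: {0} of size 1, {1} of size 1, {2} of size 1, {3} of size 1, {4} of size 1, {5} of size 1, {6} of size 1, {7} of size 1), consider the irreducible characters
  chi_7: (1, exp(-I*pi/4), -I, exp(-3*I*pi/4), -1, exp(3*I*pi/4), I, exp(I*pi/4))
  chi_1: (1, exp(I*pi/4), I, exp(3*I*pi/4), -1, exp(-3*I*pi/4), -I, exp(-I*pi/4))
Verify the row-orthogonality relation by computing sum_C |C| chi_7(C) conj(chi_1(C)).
Sum = 0; so <chi_7, chi_1> = 0 (distinct irreducibles are orthogonal).

Details: Compute term by term over conjugacy classes (|C| * chi_7(C) * conj(chi_1(C))):
  1*(1)*conj(1) + 1*(exp(-I*pi/4))*conj(exp(I*pi/4)) + 1*(-I)*conj(I) + 1*(exp(-3*I*pi/4))*conj(exp(3*I*pi/4)) + 1*(-1)*conj(-1) + 1*(exp(3*I*pi/4))*conj(exp(-3*I*pi/4)) + 1*(I)*conj(-I) + 1*(exp(I*pi/4))*conj(exp(-I*pi/4))
  = (1) + (-I) + (-1) + (I) + (1) + (-I) + (-1) + (I)
  = 0.
(Exp terms are combined using exp(i*s)*conj(exp(i*t)) = exp(i*(s-t)), and sums of them are collapsed using the identity that for every m > 1 the m distinct m-th roots of unity sum to 0, e.g. 1 + exp(2*I*pi/3) + exp(-2*I*pi/3) = 0.)
Dividing by |G| = 8 gives 0/8 = 0, matching the row-orthogonality relation <chi_7, chi_1> = [chi_7 = chi_1].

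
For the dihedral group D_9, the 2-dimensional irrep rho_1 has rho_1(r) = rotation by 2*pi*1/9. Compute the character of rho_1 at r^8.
chi_{rho_1}(r^8) = 2*cos(2*pi*1*8/9) = 2*cos(2*pi/9)

Proof sketch: rho_1(r^8) is rotation by angle 2*pi*1*8/9, whose trace is 2*cos(2*pi*1*8/9) = 2*cos(2*pi/9).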